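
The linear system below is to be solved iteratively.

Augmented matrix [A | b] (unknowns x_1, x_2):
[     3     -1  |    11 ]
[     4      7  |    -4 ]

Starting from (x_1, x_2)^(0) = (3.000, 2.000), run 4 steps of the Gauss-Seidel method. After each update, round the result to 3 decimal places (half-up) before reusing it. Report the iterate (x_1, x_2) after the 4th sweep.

Iteration 1:
  x_1 = (11 - (-1)·2.000) / (3) = 4.333
  x_2 = (-4 - (4)·4.333) / (7) = -3.047
Iteration 2:
  x_1 = (11 - (-1)·-3.047) / (3) = 2.651
  x_2 = (-4 - (4)·2.651) / (7) = -2.086
Iteration 3:
  x_1 = (11 - (-1)·-2.086) / (3) = 2.971
  x_2 = (-4 - (4)·2.971) / (7) = -2.269
Iteration 4:
  x_1 = (11 - (-1)·-2.269) / (3) = 2.910
  x_2 = (-4 - (4)·2.910) / (7) = -2.234

(2.910, -2.234)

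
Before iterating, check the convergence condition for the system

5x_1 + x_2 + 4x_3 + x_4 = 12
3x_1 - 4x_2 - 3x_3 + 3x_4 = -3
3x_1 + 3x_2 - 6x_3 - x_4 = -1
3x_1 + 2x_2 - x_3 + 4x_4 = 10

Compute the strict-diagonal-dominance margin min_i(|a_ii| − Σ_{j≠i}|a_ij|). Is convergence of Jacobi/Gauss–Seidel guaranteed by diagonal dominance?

-5

row 1: |5| − (1+4+1) = -1
row 2: |-4| − (3+3+3) = -5
row 3: |-6| − (3+3+1) = -1
row 4: |4| − (3+2+1) = -2
minimum over rows = -5 → not strictly diagonally dominant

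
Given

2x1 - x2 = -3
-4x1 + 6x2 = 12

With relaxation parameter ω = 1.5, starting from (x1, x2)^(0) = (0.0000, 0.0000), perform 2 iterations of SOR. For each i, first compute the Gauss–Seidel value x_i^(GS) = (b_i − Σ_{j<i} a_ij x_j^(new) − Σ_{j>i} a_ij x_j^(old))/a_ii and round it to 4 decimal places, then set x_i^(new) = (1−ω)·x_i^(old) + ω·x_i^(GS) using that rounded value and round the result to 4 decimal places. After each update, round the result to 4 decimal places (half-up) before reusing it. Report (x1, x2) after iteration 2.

Iteration 1:
  x1: GS value = (-3 - (-1)·0.0000) / (2) = -1.5000;  x1 ← (1−ω)·0.0000 + ω·-1.5000 = -2.2500
  x2: GS value = (12 - (-4)·-2.2500) / (6) = 0.5000;  x2 ← (1−ω)·0.0000 + ω·0.5000 = 0.7500
Iteration 2:
  x1: GS value = (-3 - (-1)·0.7500) / (2) = -1.1250;  x1 ← (1−ω)·-2.2500 + ω·-1.1250 = -0.5625
  x2: GS value = (12 - (-4)·-0.5625) / (6) = 1.6250;  x2 ← (1−ω)·0.7500 + ω·1.6250 = 2.0625

(-0.5625, 2.0625)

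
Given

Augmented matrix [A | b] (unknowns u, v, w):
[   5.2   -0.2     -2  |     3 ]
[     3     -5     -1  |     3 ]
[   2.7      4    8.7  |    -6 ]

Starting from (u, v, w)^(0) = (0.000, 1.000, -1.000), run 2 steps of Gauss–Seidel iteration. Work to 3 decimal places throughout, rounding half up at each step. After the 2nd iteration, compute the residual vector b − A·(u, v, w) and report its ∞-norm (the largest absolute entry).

0.040

Iteration 1:
  u = (3 - (-0.2)·1.000 - (-2)·-1.000) / (5.2) = 0.231
  v = (3 - (3)·0.231 - (-1)·-1.000) / (-5) = -0.261
  w = (-6 - (2.7)·0.231 - (4)·-0.261) / (8.7) = -0.641
Iteration 2:
  u = (3 - (-0.2)·-0.261 - (-2)·-0.641) / (5.2) = 0.320
  v = (3 - (3)·0.320 - (-1)·-0.641) / (-5) = -0.280
  w = (-6 - (2.7)·0.320 - (4)·-0.280) / (8.7) = -0.660
Residual b − A·x = (-0.040, -0.020, -0.002); ∞-norm = 0.040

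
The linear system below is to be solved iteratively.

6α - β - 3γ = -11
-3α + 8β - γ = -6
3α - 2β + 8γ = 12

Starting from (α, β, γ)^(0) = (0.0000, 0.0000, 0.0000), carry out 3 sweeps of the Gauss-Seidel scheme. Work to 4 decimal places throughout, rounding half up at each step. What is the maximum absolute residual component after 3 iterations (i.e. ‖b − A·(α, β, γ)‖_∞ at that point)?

Iteration 1:
  α = (-11 - (-1)·0.0000 - (-3)·0.0000) / (6) = -1.8333
  β = (-6 - (-3)·-1.8333 - (-1)·0.0000) / (8) = -1.4375
  γ = (12 - (3)·-1.8333 - (-2)·-1.4375) / (8) = 1.8281
Iteration 2:
  α = (-11 - (-1)·-1.4375 - (-3)·1.8281) / (6) = -1.1589
  β = (-6 - (-3)·-1.1589 - (-1)·1.8281) / (8) = -0.9561
  γ = (12 - (3)·-1.1589 - (-2)·-0.9561) / (8) = 1.6956
Iteration 3:
  α = (-11 - (-1)·-0.9561 - (-3)·1.6956) / (6) = -1.1449
  β = (-6 - (-3)·-1.1449 - (-1)·1.6956) / (8) = -0.9674
  γ = (12 - (3)·-1.1449 - (-2)·-0.9674) / (8) = 1.6875
Residual b − A·x = (-0.0355, -0.0080, -0.0001); ∞-norm = 0.0355

0.0355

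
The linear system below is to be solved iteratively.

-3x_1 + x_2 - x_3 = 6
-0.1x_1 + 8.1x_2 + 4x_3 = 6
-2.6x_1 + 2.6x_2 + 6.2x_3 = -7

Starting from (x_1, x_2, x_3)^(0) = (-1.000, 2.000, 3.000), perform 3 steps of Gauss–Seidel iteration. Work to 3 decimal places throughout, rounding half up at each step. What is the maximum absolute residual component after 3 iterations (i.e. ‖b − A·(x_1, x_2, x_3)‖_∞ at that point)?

1.112

Iteration 1:
  x_1 = (6 - (1)·2.000 - (-1)·3.000) / (-3) = -2.333
  x_2 = (6 - (-0.1)·-2.333 - (4)·3.000) / (8.1) = -0.770
  x_3 = (-7 - (-2.6)·-2.333 - (2.6)·-0.770) / (6.2) = -1.784
Iteration 2:
  x_1 = (6 - (1)·-0.770 - (-1)·-1.784) / (-3) = -1.662
  x_2 = (6 - (-0.1)·-1.662 - (4)·-1.784) / (8.1) = 1.601
  x_3 = (-7 - (-2.6)·-1.662 - (2.6)·1.601) / (6.2) = -2.497
Iteration 3:
  x_1 = (6 - (1)·1.601 - (-1)·-2.497) / (-3) = -0.634
  x_2 = (6 - (-0.1)·-0.634 - (4)·-2.497) / (8.1) = 1.966
  x_3 = (-7 - (-2.6)·-0.634 - (2.6)·1.966) / (6.2) = -2.219
Residual b − A·x = (-0.087, -1.112, -0.002); ∞-norm = 1.112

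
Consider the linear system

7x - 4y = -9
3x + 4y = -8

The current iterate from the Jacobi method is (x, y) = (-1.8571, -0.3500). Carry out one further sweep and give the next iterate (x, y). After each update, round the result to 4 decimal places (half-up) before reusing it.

One sweep:
  x = (-9 - (-4)·-0.3500) / (7) = -1.4857
  y = (-8 - (3)·-1.8571) / (4) = -0.6072

(-1.4857, -0.6072)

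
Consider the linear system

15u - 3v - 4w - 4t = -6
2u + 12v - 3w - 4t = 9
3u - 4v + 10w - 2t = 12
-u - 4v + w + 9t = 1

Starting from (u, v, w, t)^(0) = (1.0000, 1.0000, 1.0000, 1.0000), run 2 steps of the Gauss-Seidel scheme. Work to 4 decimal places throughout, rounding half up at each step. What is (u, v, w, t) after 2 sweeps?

(0.4758, 1.2951, 1.6783, 0.5531)

Iteration 1:
  u = (-6 - (-3)·1.0000 - (-4)·1.0000 - (-4)·1.0000) / (15) = 0.3333
  v = (9 - (2)·0.3333 - (-3)·1.0000 - (-4)·1.0000) / (12) = 1.2778
  w = (12 - (3)·0.3333 - (-4)·1.2778 - (-2)·1.0000) / (10) = 1.8111
  t = (1 - (-1)·0.3333 - (-4)·1.2778 - (1)·1.8111) / (9) = 0.5148
Iteration 2:
  u = (-6 - (-3)·1.2778 - (-4)·1.8111 - (-4)·0.5148) / (15) = 0.4758
  v = (9 - (2)·0.4758 - (-3)·1.8111 - (-4)·0.5148) / (12) = 1.2951
  w = (12 - (3)·0.4758 - (-4)·1.2951 - (-2)·0.5148) / (10) = 1.6783
  t = (1 - (-1)·0.4758 - (-4)·1.2951 - (1)·1.6783) / (9) = 0.5531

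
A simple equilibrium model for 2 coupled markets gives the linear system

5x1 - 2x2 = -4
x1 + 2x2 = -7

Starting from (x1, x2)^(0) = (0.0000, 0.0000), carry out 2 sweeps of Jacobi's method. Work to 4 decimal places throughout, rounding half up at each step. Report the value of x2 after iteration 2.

Iteration 1:
  x1 = (-4 - (-2)·0.0000) / (5) = -0.8000
  x2 = (-7 - (1)·0.0000) / (2) = -3.5000
Iteration 2:
  x1 = (-4 - (-2)·-3.5000) / (5) = -2.2000
  x2 = (-7 - (1)·-0.8000) / (2) = -3.1000

-3.1000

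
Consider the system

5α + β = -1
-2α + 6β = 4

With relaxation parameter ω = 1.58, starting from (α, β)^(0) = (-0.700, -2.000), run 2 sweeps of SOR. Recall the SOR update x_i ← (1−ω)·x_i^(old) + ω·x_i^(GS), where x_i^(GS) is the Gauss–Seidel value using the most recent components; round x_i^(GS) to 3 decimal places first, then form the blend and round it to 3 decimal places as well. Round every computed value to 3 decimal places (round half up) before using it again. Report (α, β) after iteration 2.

(-1.555, -1.270)

Iteration 1:
  α: GS value = (-1 - (1)·-2.000) / (5) = 0.200;  α ← (1−ω)·-0.700 + ω·0.200 = 0.722
  β: GS value = (4 - (-2)·0.722) / (6) = 0.907;  β ← (1−ω)·-2.000 + ω·0.907 = 2.593
Iteration 2:
  α: GS value = (-1 - (1)·2.593) / (5) = -0.719;  α ← (1−ω)·0.722 + ω·-0.719 = -1.555
  β: GS value = (4 - (-2)·-1.555) / (6) = 0.148;  β ← (1−ω)·2.593 + ω·0.148 = -1.270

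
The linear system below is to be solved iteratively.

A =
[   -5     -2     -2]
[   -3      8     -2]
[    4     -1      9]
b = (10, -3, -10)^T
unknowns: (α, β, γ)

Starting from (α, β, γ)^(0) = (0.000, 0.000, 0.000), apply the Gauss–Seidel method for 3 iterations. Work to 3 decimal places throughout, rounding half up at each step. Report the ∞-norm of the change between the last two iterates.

0.045

Iteration 1:
  α = (10 - (-2)·0.000 - (-2)·0.000) / (-5) = -2.000
  β = (-3 - (-3)·-2.000 - (-2)·0.000) / (8) = -1.125
  γ = (-10 - (4)·-2.000 - (-1)·-1.125) / (9) = -0.347
Iteration 2:
  α = (10 - (-2)·-1.125 - (-2)·-0.347) / (-5) = -1.411
  β = (-3 - (-3)·-1.411 - (-2)·-0.347) / (8) = -0.991
  γ = (-10 - (4)·-1.411 - (-1)·-0.991) / (9) = -0.594
Iteration 3:
  α = (10 - (-2)·-0.991 - (-2)·-0.594) / (-5) = -1.366
  β = (-3 - (-3)·-1.366 - (-2)·-0.594) / (8) = -1.036
  γ = (-10 - (4)·-1.366 - (-1)·-1.036) / (9) = -0.619
Change: (0.045, -0.045, -0.025) → max |·| = 0.045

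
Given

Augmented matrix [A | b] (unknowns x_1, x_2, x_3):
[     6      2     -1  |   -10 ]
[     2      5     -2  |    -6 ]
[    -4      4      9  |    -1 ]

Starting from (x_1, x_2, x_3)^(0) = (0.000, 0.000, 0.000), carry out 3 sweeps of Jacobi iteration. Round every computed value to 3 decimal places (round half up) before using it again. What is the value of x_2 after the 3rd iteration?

-0.814

Iteration 1:
  x_1 = (-10 - (2)·0.000 - (-1)·0.000) / (6) = -1.667
  x_2 = (-6 - (2)·0.000 - (-2)·0.000) / (5) = -1.200
  x_3 = (-1 - (-4)·0.000 - (4)·0.000) / (9) = -0.111
Iteration 2:
  x_1 = (-10 - (2)·-1.200 - (-1)·-0.111) / (6) = -1.285
  x_2 = (-6 - (2)·-1.667 - (-2)·-0.111) / (5) = -0.578
  x_3 = (-1 - (-4)·-1.667 - (4)·-1.200) / (9) = -0.319
Iteration 3:
  x_1 = (-10 - (2)·-0.578 - (-1)·-0.319) / (6) = -1.527
  x_2 = (-6 - (2)·-1.285 - (-2)·-0.319) / (5) = -0.814
  x_3 = (-1 - (-4)·-1.285 - (4)·-0.578) / (9) = -0.425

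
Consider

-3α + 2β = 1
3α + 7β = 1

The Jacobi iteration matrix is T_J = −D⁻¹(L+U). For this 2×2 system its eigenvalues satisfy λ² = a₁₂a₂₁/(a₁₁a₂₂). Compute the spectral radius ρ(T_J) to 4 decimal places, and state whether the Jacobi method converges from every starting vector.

0.5345

a₁₂a₂₁/(a₁₁a₂₂) = (2)·(3) / ((-3)·(7)) = -0.285714
ρ = √|-0.285714| = √0.285714 = 0.5345
ρ < 1, so Jacobi converges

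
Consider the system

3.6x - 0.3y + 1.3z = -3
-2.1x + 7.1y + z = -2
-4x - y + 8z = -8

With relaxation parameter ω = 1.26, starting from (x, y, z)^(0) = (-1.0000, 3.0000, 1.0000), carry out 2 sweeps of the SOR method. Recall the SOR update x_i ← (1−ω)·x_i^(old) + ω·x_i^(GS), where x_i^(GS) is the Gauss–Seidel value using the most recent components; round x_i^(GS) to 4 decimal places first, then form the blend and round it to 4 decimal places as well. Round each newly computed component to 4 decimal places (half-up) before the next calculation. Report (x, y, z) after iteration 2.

(0.0946, 0.5318, -0.5012)

Iteration 1:
  x: GS value = (-3 - (-0.3)·3.0000 - (1.3)·1.0000) / (3.6) = -0.9444;  x ← (1−ω)·-1.0000 + ω·-0.9444 = -0.9299
  y: GS value = (-2 - (-2.1)·-0.9299 - (1)·1.0000) / (7.1) = -0.6976;  y ← (1−ω)·3.0000 + ω·-0.6976 = -1.6590
  z: GS value = (-8 - (-4)·-0.9299 - (-1)·-1.6590) / (8) = -1.6723;  z ← (1−ω)·1.0000 + ω·-1.6723 = -2.3671
Iteration 2:
  x: GS value = (-3 - (-0.3)·-1.6590 - (1.3)·-2.3671) / (3.6) = -0.1168;  x ← (1−ω)·-0.9299 + ω·-0.1168 = 0.0946
  y: GS value = (-2 - (-2.1)·0.0946 - (1)·-2.3671) / (7.1) = 0.0797;  y ← (1−ω)·-1.6590 + ω·0.0797 = 0.5318
  z: GS value = (-8 - (-4)·0.0946 - (-1)·0.5318) / (8) = -0.8862;  z ← (1−ω)·-2.3671 + ω·-0.8862 = -0.5012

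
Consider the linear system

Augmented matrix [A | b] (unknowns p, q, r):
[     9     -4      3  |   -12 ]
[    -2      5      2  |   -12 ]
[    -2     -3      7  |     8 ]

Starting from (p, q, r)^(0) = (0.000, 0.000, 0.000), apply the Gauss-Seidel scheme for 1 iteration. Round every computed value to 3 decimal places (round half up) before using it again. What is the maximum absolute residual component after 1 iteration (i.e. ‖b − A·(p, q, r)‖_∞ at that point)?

Iteration 1:
  p = (-12 - (-4)·0.000 - (3)·0.000) / (9) = -1.333
  q = (-12 - (-2)·-1.333 - (2)·0.000) / (5) = -2.933
  r = (8 - (-2)·-1.333 - (-3)·-2.933) / (7) = -0.495
Residual b − A·x = (-10.250, 0.989, 0.000); ∞-norm = 10.250

10.250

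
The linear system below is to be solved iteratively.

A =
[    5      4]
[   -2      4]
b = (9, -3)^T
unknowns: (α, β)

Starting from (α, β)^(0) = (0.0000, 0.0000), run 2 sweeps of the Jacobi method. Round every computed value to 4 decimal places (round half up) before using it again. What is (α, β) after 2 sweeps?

(2.4000, 0.1500)

Iteration 1:
  α = (9 - (4)·0.0000) / (5) = 1.8000
  β = (-3 - (-2)·0.0000) / (4) = -0.7500
Iteration 2:
  α = (9 - (4)·-0.7500) / (5) = 2.4000
  β = (-3 - (-2)·1.8000) / (4) = 0.1500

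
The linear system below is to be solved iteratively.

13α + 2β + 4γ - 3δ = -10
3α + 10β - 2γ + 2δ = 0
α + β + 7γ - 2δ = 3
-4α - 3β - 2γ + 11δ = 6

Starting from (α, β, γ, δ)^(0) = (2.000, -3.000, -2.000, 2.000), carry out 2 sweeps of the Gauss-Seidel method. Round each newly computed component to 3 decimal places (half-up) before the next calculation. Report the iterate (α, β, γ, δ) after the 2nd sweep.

(-0.761, 0.289, 0.705, 0.476)

Iteration 1:
  α = (-10 - (2)·-3.000 - (4)·-2.000 - (-3)·2.000) / (13) = 0.769
  β = (0 - (3)·0.769 - (-2)·-2.000 - (2)·2.000) / (10) = -1.031
  γ = (3 - (1)·0.769 - (1)·-1.031 - (-2)·2.000) / (7) = 1.037
  δ = (6 - (-4)·0.769 - (-3)·-1.031 - (-2)·1.037) / (11) = 0.732
Iteration 2:
  α = (-10 - (2)·-1.031 - (4)·1.037 - (-3)·0.732) / (13) = -0.761
  β = (0 - (3)·-0.761 - (-2)·1.037 - (2)·0.732) / (10) = 0.289
  γ = (3 - (1)·-0.761 - (1)·0.289 - (-2)·0.732) / (7) = 0.705
  δ = (6 - (-4)·-0.761 - (-3)·0.289 - (-2)·0.705) / (11) = 0.476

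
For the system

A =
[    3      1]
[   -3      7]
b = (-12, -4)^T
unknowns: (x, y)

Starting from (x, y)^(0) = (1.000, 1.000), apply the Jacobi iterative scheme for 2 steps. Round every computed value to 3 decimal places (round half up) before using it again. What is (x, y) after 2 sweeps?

(-3.952, -2.428)

Iteration 1:
  x = (-12 - (1)·1.000) / (3) = -4.333
  y = (-4 - (-3)·1.000) / (7) = -0.143
Iteration 2:
  x = (-12 - (1)·-0.143) / (3) = -3.952
  y = (-4 - (-3)·-4.333) / (7) = -2.428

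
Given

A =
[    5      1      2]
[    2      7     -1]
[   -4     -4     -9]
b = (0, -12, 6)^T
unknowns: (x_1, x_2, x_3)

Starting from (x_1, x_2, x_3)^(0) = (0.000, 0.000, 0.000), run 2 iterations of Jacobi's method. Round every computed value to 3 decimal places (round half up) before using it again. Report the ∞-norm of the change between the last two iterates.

Iteration 1:
  x_1 = (0 - (1)·0.000 - (2)·0.000) / (5) = 0.000
  x_2 = (-12 - (2)·0.000 - (-1)·0.000) / (7) = -1.714
  x_3 = (6 - (-4)·0.000 - (-4)·0.000) / (-9) = -0.667
Iteration 2:
  x_1 = (0 - (1)·-1.714 - (2)·-0.667) / (5) = 0.610
  x_2 = (-12 - (2)·0.000 - (-1)·-0.667) / (7) = -1.810
  x_3 = (6 - (-4)·0.000 - (-4)·-1.714) / (-9) = 0.095
Change: (0.610, -0.096, 0.762) → max |·| = 0.762

0.762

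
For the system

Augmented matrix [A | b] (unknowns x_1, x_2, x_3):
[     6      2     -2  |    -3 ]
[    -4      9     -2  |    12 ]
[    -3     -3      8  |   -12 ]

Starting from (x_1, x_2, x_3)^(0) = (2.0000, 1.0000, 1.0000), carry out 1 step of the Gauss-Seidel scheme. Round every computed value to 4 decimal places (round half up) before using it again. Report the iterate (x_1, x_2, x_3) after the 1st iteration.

Iteration 1:
  x_1 = (-3 - (2)·1.0000 - (-2)·1.0000) / (6) = -0.5000
  x_2 = (12 - (-4)·-0.5000 - (-2)·1.0000) / (9) = 1.3333
  x_3 = (-12 - (-3)·-0.5000 - (-3)·1.3333) / (8) = -1.1875

(-0.5000, 1.3333, -1.1875)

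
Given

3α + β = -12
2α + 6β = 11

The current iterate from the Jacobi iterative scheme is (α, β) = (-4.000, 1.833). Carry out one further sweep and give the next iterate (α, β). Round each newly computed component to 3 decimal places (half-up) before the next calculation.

One sweep:
  α = (-12 - (1)·1.833) / (3) = -4.611
  β = (11 - (2)·-4.000) / (6) = 3.167

(-4.611, 3.167)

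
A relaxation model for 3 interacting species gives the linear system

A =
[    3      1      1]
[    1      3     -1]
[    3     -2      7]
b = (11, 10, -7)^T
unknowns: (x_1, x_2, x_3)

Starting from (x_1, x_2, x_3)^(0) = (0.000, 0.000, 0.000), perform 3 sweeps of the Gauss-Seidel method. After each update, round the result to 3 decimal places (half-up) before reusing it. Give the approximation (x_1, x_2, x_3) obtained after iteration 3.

Iteration 1:
  x_1 = (11 - (1)·0.000 - (1)·0.000) / (3) = 3.667
  x_2 = (10 - (1)·3.667 - (-1)·0.000) / (3) = 2.111
  x_3 = (-7 - (3)·3.667 - (-2)·2.111) / (7) = -1.968
Iteration 2:
  x_1 = (11 - (1)·2.111 - (1)·-1.968) / (3) = 3.619
  x_2 = (10 - (1)·3.619 - (-1)·-1.968) / (3) = 1.471
  x_3 = (-7 - (3)·3.619 - (-2)·1.471) / (7) = -2.131
Iteration 3:
  x_1 = (11 - (1)·1.471 - (1)·-2.131) / (3) = 3.887
  x_2 = (10 - (1)·3.887 - (-1)·-2.131) / (3) = 1.327
  x_3 = (-7 - (3)·3.887 - (-2)·1.327) / (7) = -2.287

(3.887, 1.327, -2.287)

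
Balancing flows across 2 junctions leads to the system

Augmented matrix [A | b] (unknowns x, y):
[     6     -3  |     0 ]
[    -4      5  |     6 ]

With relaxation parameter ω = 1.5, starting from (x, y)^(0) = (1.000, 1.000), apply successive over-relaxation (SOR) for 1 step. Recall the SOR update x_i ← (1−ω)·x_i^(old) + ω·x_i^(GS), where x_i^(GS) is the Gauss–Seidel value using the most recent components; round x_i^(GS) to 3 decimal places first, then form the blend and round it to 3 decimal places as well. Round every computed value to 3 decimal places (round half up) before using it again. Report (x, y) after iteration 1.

Iteration 1:
  x: GS value = (0 - (-3)·1.000) / (6) = 0.500;  x ← (1−ω)·1.000 + ω·0.500 = 0.250
  y: GS value = (6 - (-4)·0.250) / (5) = 1.400;  y ← (1−ω)·1.000 + ω·1.400 = 1.600

(0.250, 1.600)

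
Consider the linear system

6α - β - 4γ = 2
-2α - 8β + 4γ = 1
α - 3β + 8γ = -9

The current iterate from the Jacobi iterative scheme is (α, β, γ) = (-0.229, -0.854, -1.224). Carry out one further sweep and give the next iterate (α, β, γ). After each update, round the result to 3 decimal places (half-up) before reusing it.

One sweep:
  α = (2 - (-1)·-0.854 - (-4)·-1.224) / (6) = -0.625
  β = (1 - (-2)·-0.229 - (4)·-1.224) / (-8) = -0.680
  γ = (-9 - (1)·-0.229 - (-3)·-0.854) / (8) = -1.417

(-0.625, -0.680, -1.417)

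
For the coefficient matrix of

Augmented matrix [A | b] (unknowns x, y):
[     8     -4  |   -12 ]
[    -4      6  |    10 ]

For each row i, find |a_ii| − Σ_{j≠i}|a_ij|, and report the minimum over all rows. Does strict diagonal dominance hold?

2

row 1: |8| − (4) = 4
row 2: |6| − (4) = 2
minimum over rows = 2 → strictly diagonally dominant (convergence guaranteed)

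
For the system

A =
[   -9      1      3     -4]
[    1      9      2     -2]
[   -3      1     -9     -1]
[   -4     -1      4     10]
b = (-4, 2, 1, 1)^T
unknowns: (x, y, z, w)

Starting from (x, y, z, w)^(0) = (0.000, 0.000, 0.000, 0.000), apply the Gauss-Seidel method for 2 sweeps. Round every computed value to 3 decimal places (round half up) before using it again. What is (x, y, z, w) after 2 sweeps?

Iteration 1:
  x = (-4 - (1)·0.000 - (3)·0.000 - (-4)·0.000) / (-9) = 0.444
  y = (2 - (1)·0.444 - (2)·0.000 - (-2)·0.000) / (9) = 0.173
  z = (1 - (-3)·0.444 - (1)·0.173 - (-1)·0.000) / (-9) = -0.240
  w = (1 - (-4)·0.444 - (-1)·0.173 - (4)·-0.240) / (10) = 0.391
Iteration 2:
  x = (-4 - (1)·0.173 - (3)·-0.240 - (-4)·0.391) / (-9) = 0.210
  y = (2 - (1)·0.210 - (2)·-0.240 - (-2)·0.391) / (9) = 0.339
  z = (1 - (-3)·0.210 - (1)·0.339 - (-1)·0.391) / (-9) = -0.187
  w = (1 - (-4)·0.210 - (-1)·0.339 - (4)·-0.187) / (10) = 0.293

(0.210, 0.339, -0.187, 0.293)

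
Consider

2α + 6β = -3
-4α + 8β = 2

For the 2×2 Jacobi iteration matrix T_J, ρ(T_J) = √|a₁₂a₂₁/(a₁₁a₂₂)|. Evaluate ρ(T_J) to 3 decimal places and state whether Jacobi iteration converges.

1.225

a₁₂a₂₁/(a₁₁a₂₂) = (6)·(-4) / ((2)·(8)) = -1.500000
ρ = √|-1.500000| = √1.500000 = 1.225
ρ > 1, so Jacobi diverges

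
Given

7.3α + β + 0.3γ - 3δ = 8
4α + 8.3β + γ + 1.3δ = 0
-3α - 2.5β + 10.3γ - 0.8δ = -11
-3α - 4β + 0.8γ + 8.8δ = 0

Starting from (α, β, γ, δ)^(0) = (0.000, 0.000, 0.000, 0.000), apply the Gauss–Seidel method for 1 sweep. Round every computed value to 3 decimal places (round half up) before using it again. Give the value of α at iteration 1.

Iteration 1:
  α = (8 - (1)·0.000 - (0.3)·0.000 - (-3)·0.000) / (7.3) = 1.096
  β = (0 - (4)·1.096 - (1)·0.000 - (1.3)·0.000) / (8.3) = -0.528
  γ = (-11 - (-3)·1.096 - (-2.5)·-0.528 - (-0.8)·0.000) / (10.3) = -0.877
  δ = (0 - (-3)·1.096 - (-4)·-0.528 - (0.8)·-0.877) / (8.8) = 0.213

1.096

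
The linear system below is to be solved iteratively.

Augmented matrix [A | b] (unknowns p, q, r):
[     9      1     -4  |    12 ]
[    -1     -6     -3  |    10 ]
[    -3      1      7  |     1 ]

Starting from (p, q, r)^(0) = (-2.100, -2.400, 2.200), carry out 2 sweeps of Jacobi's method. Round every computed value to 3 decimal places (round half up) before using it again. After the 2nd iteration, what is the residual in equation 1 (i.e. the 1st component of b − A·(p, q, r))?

7.499

Iteration 1:
  p = (12 - (1)·-2.400 - (-4)·2.200) / (9) = 2.578
  q = (10 - (-1)·-2.100 - (-3)·2.200) / (-6) = -2.417
  r = (1 - (-3)·-2.100 - (1)·-2.400) / (7) = -0.414
Iteration 2:
  p = (12 - (1)·-2.417 - (-4)·-0.414) / (9) = 1.418
  q = (10 - (-1)·2.578 - (-3)·-0.414) / (-6) = -1.889
  r = (1 - (-3)·2.578 - (1)·-2.417) / (7) = 1.593
Residual b − A·x = (7.499, 4.863, -4.008)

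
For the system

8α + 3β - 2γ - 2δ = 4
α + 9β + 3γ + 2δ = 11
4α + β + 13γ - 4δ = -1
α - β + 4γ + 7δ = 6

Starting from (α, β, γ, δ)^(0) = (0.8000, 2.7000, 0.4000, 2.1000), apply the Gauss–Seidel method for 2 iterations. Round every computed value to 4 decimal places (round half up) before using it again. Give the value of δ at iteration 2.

0.9647

Iteration 1:
  α = (4 - (3)·2.7000 - (-2)·0.4000 - (-2)·2.1000) / (8) = 0.1125
  β = (11 - (1)·0.1125 - (3)·0.4000 - (2)·2.1000) / (9) = 0.6097
  γ = (-1 - (4)·0.1125 - (1)·0.6097 - (-4)·2.1000) / (13) = 0.4877
  δ = (6 - (1)·0.1125 - (-1)·0.6097 - (4)·0.4877) / (7) = 0.6495
Iteration 2:
  α = (4 - (3)·0.6097 - (-2)·0.4877 - (-2)·0.6495) / (8) = 0.5557
  β = (11 - (1)·0.5557 - (3)·0.4877 - (2)·0.6495) / (9) = 0.8536
  γ = (-1 - (4)·0.5557 - (1)·0.8536 - (-4)·0.6495) / (13) = -0.1137
  δ = (6 - (1)·0.5557 - (-1)·0.8536 - (4)·-0.1137) / (7) = 0.9647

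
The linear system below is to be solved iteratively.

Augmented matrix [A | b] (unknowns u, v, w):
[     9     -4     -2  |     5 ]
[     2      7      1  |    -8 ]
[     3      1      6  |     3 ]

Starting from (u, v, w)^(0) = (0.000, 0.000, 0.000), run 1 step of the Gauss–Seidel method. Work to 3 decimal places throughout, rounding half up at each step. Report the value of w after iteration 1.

Iteration 1:
  u = (5 - (-4)·0.000 - (-2)·0.000) / (9) = 0.556
  v = (-8 - (2)·0.556 - (1)·0.000) / (7) = -1.302
  w = (3 - (3)·0.556 - (1)·-1.302) / (6) = 0.439

0.439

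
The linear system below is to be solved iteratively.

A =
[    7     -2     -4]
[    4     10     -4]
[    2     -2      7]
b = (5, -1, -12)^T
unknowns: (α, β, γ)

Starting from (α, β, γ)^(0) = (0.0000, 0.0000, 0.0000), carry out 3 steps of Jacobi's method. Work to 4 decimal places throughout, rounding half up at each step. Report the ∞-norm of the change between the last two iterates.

0.4104

Iteration 1:
  α = (5 - (-2)·0.0000 - (-4)·0.0000) / (7) = 0.7143
  β = (-1 - (4)·0.0000 - (-4)·0.0000) / (10) = -0.1000
  γ = (-12 - (2)·0.0000 - (-2)·0.0000) / (7) = -1.7143
Iteration 2:
  α = (5 - (-2)·-0.1000 - (-4)·-1.7143) / (7) = -0.2939
  β = (-1 - (4)·0.7143 - (-4)·-1.7143) / (10) = -1.0714
  γ = (-12 - (2)·0.7143 - (-2)·-0.1000) / (7) = -1.9469
Iteration 3:
  α = (5 - (-2)·-1.0714 - (-4)·-1.9469) / (7) = -0.7043
  β = (-1 - (4)·-0.2939 - (-4)·-1.9469) / (10) = -0.7612
  γ = (-12 - (2)·-0.2939 - (-2)·-1.0714) / (7) = -1.9364
Change: (-0.4104, 0.3102, 0.0105) → max |·| = 0.4104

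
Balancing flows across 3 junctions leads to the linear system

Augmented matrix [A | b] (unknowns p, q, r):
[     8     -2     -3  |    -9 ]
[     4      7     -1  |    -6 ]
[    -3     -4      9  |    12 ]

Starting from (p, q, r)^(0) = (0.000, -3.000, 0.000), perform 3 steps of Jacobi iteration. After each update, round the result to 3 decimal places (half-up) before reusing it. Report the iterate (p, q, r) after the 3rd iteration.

Iteration 1:
  p = (-9 - (-2)·-3.000 - (-3)·0.000) / (8) = -1.875
  q = (-6 - (4)·0.000 - (-1)·0.000) / (7) = -0.857
  r = (12 - (-3)·0.000 - (-4)·-3.000) / (9) = 0.000
Iteration 2:
  p = (-9 - (-2)·-0.857 - (-3)·0.000) / (8) = -1.339
  q = (-6 - (4)·-1.875 - (-1)·0.000) / (7) = 0.214
  r = (12 - (-3)·-1.875 - (-4)·-0.857) / (9) = 0.327
Iteration 3:
  p = (-9 - (-2)·0.214 - (-3)·0.327) / (8) = -0.949
  q = (-6 - (4)·-1.339 - (-1)·0.327) / (7) = -0.045
  r = (12 - (-3)·-1.339 - (-4)·0.214) / (9) = 0.982

(-0.949, -0.045, 0.982)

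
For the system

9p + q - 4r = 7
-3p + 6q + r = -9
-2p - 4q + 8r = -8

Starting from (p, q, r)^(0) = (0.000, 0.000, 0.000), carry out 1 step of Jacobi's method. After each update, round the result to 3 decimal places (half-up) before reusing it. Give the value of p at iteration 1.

Iteration 1:
  p = (7 - (1)·0.000 - (-4)·0.000) / (9) = 0.778
  q = (-9 - (-3)·0.000 - (1)·0.000) / (6) = -1.500
  r = (-8 - (-2)·0.000 - (-4)·0.000) / (8) = -1.000

0.778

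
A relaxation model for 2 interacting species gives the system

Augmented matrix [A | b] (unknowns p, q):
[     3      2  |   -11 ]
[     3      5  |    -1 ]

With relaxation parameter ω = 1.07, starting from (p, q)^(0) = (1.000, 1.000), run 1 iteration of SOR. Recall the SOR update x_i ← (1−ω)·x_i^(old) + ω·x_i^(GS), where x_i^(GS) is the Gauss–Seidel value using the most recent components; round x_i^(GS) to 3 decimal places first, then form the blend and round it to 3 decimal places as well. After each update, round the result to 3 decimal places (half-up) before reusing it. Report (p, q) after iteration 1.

Iteration 1:
  p: GS value = (-11 - (2)·1.000) / (3) = -4.333;  p ← (1−ω)·1.000 + ω·-4.333 = -4.706
  q: GS value = (-1 - (3)·-4.706) / (5) = 2.624;  q ← (1−ω)·1.000 + ω·2.624 = 2.738

(-4.706, 2.738)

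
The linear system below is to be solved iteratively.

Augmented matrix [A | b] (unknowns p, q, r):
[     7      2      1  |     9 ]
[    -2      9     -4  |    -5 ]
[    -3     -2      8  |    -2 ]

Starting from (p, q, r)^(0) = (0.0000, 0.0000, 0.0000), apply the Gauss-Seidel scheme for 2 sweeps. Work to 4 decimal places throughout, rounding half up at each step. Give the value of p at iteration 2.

1.3393

Iteration 1:
  p = (9 - (2)·0.0000 - (1)·0.0000) / (7) = 1.2857
  q = (-5 - (-2)·1.2857 - (-4)·0.0000) / (9) = -0.2698
  r = (-2 - (-3)·1.2857 - (-2)·-0.2698) / (8) = 0.1647
Iteration 2:
  p = (9 - (2)·-0.2698 - (1)·0.1647) / (7) = 1.3393
  q = (-5 - (-2)·1.3393 - (-4)·0.1647) / (9) = -0.1847
  r = (-2 - (-3)·1.3393 - (-2)·-0.1847) / (8) = 0.2061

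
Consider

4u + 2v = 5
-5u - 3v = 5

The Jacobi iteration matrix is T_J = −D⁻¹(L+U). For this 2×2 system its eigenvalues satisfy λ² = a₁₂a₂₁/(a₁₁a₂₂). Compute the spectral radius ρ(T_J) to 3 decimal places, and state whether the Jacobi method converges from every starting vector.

0.913

a₁₂a₂₁/(a₁₁a₂₂) = (2)·(-5) / ((4)·(-3)) = 0.833333
ρ = √|0.833333| = √0.833333 = 0.913
ρ < 1, so Jacobi converges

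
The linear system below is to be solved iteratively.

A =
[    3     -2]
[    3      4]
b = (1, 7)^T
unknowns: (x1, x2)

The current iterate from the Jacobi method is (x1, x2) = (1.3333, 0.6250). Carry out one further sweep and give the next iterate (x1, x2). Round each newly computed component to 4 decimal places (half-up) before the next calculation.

One sweep:
  x1 = (1 - (-2)·0.6250) / (3) = 0.7500
  x2 = (7 - (3)·1.3333) / (4) = 0.7500

(0.7500, 0.7500)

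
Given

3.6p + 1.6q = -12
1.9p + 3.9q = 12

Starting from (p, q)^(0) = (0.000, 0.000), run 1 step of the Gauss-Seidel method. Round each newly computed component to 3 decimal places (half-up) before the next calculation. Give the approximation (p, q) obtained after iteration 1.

Iteration 1:
  p = (-12 - (1.6)·0.000) / (3.6) = -3.333
  q = (12 - (1.9)·-3.333) / (3.9) = 4.701

(-3.333, 4.701)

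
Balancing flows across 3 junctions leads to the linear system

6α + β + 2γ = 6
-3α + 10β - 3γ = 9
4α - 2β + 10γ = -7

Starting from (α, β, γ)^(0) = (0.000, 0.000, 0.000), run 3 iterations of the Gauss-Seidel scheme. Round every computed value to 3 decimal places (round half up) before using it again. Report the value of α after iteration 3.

1.152

Iteration 1:
  α = (6 - (1)·0.000 - (2)·0.000) / (6) = 1.000
  β = (9 - (-3)·1.000 - (-3)·0.000) / (10) = 1.200
  γ = (-7 - (4)·1.000 - (-2)·1.200) / (10) = -0.860
Iteration 2:
  α = (6 - (1)·1.200 - (2)·-0.860) / (6) = 1.087
  β = (9 - (-3)·1.087 - (-3)·-0.860) / (10) = 0.968
  γ = (-7 - (4)·1.087 - (-2)·0.968) / (10) = -0.941
Iteration 3:
  α = (6 - (1)·0.968 - (2)·-0.941) / (6) = 1.152
  β = (9 - (-3)·1.152 - (-3)·-0.941) / (10) = 0.963
  γ = (-7 - (4)·1.152 - (-2)·0.963) / (10) = -0.968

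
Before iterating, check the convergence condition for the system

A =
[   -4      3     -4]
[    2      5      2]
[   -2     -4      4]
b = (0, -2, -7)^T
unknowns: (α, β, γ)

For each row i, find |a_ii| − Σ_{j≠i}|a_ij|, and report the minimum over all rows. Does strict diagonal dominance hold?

-3

row 1: |-4| − (3+4) = -3
row 2: |5| − (2+2) = 1
row 3: |4| − (2+4) = -2
minimum over rows = -3 → not strictly diagonally dominant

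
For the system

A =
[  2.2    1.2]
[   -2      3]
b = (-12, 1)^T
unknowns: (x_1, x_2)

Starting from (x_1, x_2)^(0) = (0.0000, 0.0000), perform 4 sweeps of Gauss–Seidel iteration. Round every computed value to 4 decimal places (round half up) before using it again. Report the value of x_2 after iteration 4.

-2.3799

Iteration 1:
  x_1 = (-12 - (1.2)·0.0000) / (2.2) = -5.4545
  x_2 = (1 - (-2)·-5.4545) / (3) = -3.3030
Iteration 2:
  x_1 = (-12 - (1.2)·-3.3030) / (2.2) = -3.6529
  x_2 = (1 - (-2)·-3.6529) / (3) = -2.1019
Iteration 3:
  x_1 = (-12 - (1.2)·-2.1019) / (2.2) = -4.3081
  x_2 = (1 - (-2)·-4.3081) / (3) = -2.5387
Iteration 4:
  x_1 = (-12 - (1.2)·-2.5387) / (2.2) = -4.0698
  x_2 = (1 - (-2)·-4.0698) / (3) = -2.3799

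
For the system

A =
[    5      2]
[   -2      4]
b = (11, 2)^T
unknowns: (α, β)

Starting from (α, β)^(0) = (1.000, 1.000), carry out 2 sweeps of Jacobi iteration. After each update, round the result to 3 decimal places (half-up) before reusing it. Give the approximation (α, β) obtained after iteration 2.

(1.800, 1.400)

Iteration 1:
  α = (11 - (2)·1.000) / (5) = 1.800
  β = (2 - (-2)·1.000) / (4) = 1.000
Iteration 2:
  α = (11 - (2)·1.000) / (5) = 1.800
  β = (2 - (-2)·1.800) / (4) = 1.400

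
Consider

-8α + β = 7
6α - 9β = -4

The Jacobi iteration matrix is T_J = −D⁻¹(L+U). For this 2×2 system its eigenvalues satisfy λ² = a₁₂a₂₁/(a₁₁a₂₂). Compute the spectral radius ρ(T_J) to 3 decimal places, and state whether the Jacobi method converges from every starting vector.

0.289

a₁₂a₂₁/(a₁₁a₂₂) = (1)·(6) / ((-8)·(-9)) = 0.083333
ρ = √|0.083333| = √0.083333 = 0.289
ρ < 1, so Jacobi converges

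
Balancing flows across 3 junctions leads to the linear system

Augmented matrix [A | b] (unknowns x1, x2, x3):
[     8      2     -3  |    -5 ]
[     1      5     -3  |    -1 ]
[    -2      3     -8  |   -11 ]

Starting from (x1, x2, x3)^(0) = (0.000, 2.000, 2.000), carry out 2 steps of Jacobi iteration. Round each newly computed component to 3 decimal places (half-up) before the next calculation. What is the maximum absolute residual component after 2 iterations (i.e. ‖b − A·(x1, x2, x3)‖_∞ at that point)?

Iteration 1:
  x1 = (-5 - (2)·2.000 - (-3)·2.000) / (8) = -0.375
  x2 = (-1 - (1)·0.000 - (-3)·2.000) / (5) = 1.000
  x3 = (-11 - (-2)·0.000 - (3)·2.000) / (-8) = 2.125
Iteration 2:
  x1 = (-5 - (2)·1.000 - (-3)·2.125) / (8) = -0.078
  x2 = (-1 - (1)·-0.375 - (-3)·2.125) / (5) = 1.150
  x3 = (-11 - (-2)·-0.375 - (3)·1.000) / (-8) = 1.844
Residual b − A·x = (-1.144, -1.140, 0.146); ∞-norm = 1.144

1.144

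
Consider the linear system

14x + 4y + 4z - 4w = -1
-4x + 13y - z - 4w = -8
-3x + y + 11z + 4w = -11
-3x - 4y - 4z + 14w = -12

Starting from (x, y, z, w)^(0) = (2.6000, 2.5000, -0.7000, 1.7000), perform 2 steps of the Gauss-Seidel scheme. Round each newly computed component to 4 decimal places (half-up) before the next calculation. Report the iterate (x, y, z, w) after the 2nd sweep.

(0.0462, -1.1556, -0.3752, -1.2846)

Iteration 1:
  x = (-1 - (4)·2.5000 - (4)·-0.7000 - (-4)·1.7000) / (14) = -0.1000
  y = (-8 - (-4)·-0.1000 - (-1)·-0.7000 - (-4)·1.7000) / (13) = -0.1769
  z = (-11 - (-3)·-0.1000 - (1)·-0.1769 - (4)·1.7000) / (11) = -1.6294
  w = (-12 - (-3)·-0.1000 - (-4)·-0.1769 - (-4)·-1.6294) / (14) = -1.3947
Iteration 2:
  x = (-1 - (4)·-0.1769 - (4)·-1.6294 - (-4)·-1.3947) / (14) = 0.0462
  y = (-8 - (-4)·0.0462 - (-1)·-1.6294 - (-4)·-1.3947) / (13) = -1.1556
  z = (-11 - (-3)·0.0462 - (1)·-1.1556 - (4)·-1.3947) / (11) = -0.3752
  w = (-12 - (-3)·0.0462 - (-4)·-1.1556 - (-4)·-0.3752) / (14) = -1.2846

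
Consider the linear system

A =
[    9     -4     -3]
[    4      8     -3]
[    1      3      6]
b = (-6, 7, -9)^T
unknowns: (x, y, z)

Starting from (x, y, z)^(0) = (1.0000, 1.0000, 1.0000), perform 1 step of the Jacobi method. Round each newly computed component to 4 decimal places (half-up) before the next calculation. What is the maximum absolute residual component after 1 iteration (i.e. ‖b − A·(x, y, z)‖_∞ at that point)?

10.5000

Iteration 1:
  x = (-6 - (-4)·1.0000 - (-3)·1.0000) / (9) = 0.1111
  y = (7 - (4)·1.0000 - (-3)·1.0000) / (8) = 0.7500
  z = (-9 - (1)·1.0000 - (3)·1.0000) / (6) = -2.1667
Residual b − A·x = (-10.5000, -5.9445, 1.6391); ∞-norm = 10.5000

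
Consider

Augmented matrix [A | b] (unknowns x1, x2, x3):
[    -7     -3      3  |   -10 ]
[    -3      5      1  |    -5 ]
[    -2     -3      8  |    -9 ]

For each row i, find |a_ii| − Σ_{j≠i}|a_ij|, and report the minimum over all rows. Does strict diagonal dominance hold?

1

row 1: |-7| − (3+3) = 1
row 2: |5| − (3+1) = 1
row 3: |8| − (2+3) = 3
minimum over rows = 1 → strictly diagonally dominant (convergence guaranteed)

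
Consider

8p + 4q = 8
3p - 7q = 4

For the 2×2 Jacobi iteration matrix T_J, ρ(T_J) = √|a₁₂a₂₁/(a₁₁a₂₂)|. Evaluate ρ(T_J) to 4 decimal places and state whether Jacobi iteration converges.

a₁₂a₂₁/(a₁₁a₂₂) = (4)·(3) / ((8)·(-7)) = -0.214286
ρ = √|-0.214286| = √0.214286 = 0.4629
ρ < 1, so Jacobi converges

0.4629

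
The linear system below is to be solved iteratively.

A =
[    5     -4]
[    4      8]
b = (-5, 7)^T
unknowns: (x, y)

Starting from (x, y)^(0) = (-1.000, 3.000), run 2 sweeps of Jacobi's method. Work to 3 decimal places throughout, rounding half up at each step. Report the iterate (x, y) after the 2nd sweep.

Iteration 1:
  x = (-5 - (-4)·3.000) / (5) = 1.400
  y = (7 - (4)·-1.000) / (8) = 1.375
Iteration 2:
  x = (-5 - (-4)·1.375) / (5) = 0.100
  y = (7 - (4)·1.400) / (8) = 0.175

(0.100, 0.175)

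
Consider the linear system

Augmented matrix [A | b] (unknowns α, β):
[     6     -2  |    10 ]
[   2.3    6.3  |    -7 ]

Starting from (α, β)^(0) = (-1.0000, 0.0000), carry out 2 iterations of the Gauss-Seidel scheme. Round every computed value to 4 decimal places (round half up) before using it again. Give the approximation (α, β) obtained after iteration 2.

(1.0935, -1.5103)

Iteration 1:
  α = (10 - (-2)·0.0000) / (6) = 1.6667
  β = (-7 - (2.3)·1.6667) / (6.3) = -1.7196
Iteration 2:
  α = (10 - (-2)·-1.7196) / (6) = 1.0935
  β = (-7 - (2.3)·1.0935) / (6.3) = -1.5103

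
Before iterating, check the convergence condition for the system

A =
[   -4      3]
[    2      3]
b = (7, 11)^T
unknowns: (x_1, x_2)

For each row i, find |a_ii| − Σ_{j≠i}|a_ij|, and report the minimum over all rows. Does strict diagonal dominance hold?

1

row 1: |-4| − (3) = 1
row 2: |3| − (2) = 1
minimum over rows = 1 → strictly diagonally dominant (convergence guaranteed)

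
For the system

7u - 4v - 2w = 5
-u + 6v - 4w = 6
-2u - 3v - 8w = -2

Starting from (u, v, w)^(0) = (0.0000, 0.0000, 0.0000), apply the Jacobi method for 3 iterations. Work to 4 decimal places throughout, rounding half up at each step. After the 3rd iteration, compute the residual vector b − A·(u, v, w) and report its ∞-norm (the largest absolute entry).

Iteration 1:
  u = (5 - (-4)·0.0000 - (-2)·0.0000) / (7) = 0.7143
  v = (6 - (-1)·0.0000 - (-4)·0.0000) / (6) = 1.0000
  w = (-2 - (-2)·0.0000 - (-3)·0.0000) / (-8) = 0.2500
Iteration 2:
  u = (5 - (-4)·1.0000 - (-2)·0.2500) / (7) = 1.3571
  v = (6 - (-1)·0.7143 - (-4)·0.2500) / (6) = 1.2857
  w = (-2 - (-2)·0.7143 - (-3)·1.0000) / (-8) = -0.3036
Iteration 3:
  u = (5 - (-4)·1.2857 - (-2)·-0.3036) / (7) = 1.3622
  v = (6 - (-1)·1.3571 - (-4)·-0.3036) / (6) = 1.0238
  w = (-2 - (-2)·1.3571 - (-3)·1.2857) / (-8) = -0.5714
Residual b − A·x = (-1.5830, -1.0662, -0.7754); ∞-norm = 1.5830

1.5830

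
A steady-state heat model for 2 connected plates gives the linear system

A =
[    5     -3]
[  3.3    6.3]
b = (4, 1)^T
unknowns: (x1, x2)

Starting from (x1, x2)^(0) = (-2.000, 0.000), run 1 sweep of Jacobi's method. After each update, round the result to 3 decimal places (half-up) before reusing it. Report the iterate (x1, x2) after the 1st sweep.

(0.800, 1.206)

Iteration 1:
  x1 = (4 - (-3)·0.000) / (5) = 0.800
  x2 = (1 - (3.3)·-2.000) / (6.3) = 1.206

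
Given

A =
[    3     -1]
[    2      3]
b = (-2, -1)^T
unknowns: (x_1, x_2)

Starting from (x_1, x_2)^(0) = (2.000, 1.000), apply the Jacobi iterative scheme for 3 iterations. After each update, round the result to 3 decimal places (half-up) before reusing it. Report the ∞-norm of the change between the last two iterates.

0.592

Iteration 1:
  x_1 = (-2 - (-1)·1.000) / (3) = -0.333
  x_2 = (-1 - (2)·2.000) / (3) = -1.667
Iteration 2:
  x_1 = (-2 - (-1)·-1.667) / (3) = -1.222
  x_2 = (-1 - (2)·-0.333) / (3) = -0.111
Iteration 3:
  x_1 = (-2 - (-1)·-0.111) / (3) = -0.704
  x_2 = (-1 - (2)·-1.222) / (3) = 0.481
Change: (0.518, 0.592) → max |·| = 0.592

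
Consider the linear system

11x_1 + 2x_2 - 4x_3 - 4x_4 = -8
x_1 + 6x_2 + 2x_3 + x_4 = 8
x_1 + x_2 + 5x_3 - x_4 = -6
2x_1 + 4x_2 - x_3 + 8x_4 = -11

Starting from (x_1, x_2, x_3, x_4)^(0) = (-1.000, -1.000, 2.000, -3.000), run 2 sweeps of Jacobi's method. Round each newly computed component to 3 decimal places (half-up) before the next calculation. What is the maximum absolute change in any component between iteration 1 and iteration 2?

1.614

Iteration 1:
  x_1 = (-8 - (2)·-1.000 - (-4)·2.000 - (-4)·-3.000) / (11) = -0.909
  x_2 = (8 - (1)·-1.000 - (2)·2.000 - (1)·-3.000) / (6) = 1.333
  x_3 = (-6 - (1)·-1.000 - (1)·-1.000 - (-1)·-3.000) / (5) = -1.400
  x_4 = (-11 - (2)·-1.000 - (4)·-1.000 - (-1)·2.000) / (8) = -0.375
Iteration 2:
  x_1 = (-8 - (2)·1.333 - (-4)·-1.400 - (-4)·-0.375) / (11) = -1.615
  x_2 = (8 - (1)·-0.909 - (2)·-1.400 - (1)·-0.375) / (6) = 2.014
  x_3 = (-6 - (1)·-0.909 - (1)·1.333 - (-1)·-0.375) / (5) = -1.360
  x_4 = (-11 - (2)·-0.909 - (4)·1.333 - (-1)·-1.400) / (8) = -1.989
Change: (-0.706, 0.681, 0.040, -1.614) → max |·| = 1.614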